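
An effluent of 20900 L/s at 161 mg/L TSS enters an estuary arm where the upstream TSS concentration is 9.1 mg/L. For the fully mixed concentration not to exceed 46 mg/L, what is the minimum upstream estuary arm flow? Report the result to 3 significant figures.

Set C_mix = 46: (Q·9.100 + 20900·161.0) / (Q + 20900) = 46
→ Q = 20900·(161.0 − 46)/(46 − 9.100) = 65140 L/s.

65100 L/s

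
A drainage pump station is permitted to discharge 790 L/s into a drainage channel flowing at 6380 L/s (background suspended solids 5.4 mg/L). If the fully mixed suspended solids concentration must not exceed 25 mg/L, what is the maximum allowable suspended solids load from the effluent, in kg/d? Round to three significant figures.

Mass balance at the limit: 6380·5.400 + 790.0·Cₑ = 7170·25 → Cₑ = 183.3 mg/L.
790.0 L/s = 0.7900 m³/s. Load = 0.7900 m³/s × 183.3 g/m³ × 86 400 s/d = 12510 kg/d.

12500 kg/d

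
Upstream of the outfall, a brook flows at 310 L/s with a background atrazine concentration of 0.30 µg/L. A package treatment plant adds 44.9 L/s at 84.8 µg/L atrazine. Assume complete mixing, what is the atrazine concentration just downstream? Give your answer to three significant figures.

Mass balance: C = (310.0·0.3000 + 44.90·84.80) / 354.9 = 3901/354.9 = 10.99 µg/L.

11.0 µg/L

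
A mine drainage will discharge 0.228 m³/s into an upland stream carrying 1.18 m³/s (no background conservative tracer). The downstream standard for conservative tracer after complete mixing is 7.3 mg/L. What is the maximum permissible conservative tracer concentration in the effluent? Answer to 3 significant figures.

45.1 mg/L

At the limit, (Qr·Cr + Qe·Cₑ)/(Qr + Qe) = 7.3:
Cₑ = (1.408·7.3 − 1.180·0) / 0.2280 = 45.08 mg/L.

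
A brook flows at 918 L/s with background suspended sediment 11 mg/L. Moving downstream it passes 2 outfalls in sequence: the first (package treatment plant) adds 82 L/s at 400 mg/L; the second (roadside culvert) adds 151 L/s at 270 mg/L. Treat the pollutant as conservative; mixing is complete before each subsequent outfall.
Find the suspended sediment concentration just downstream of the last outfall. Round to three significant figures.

72.7 mg/L

After outfall 1: Q = 918.0 + 82.00 = 1000 L/s; C = (918.0·11.00 + 82.00·400.0)/1000 = 42.90 mg/L.
After outfall 2: Q = 1000 + 151.0 = 1151 L/s; C = (1000·42.90 + 151.0·270.0)/1151 = 72.69 mg/L.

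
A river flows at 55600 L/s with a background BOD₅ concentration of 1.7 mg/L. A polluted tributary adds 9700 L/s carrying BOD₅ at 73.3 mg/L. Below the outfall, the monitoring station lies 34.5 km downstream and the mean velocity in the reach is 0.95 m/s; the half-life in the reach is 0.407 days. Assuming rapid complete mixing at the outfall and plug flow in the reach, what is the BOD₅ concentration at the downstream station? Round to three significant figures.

6.03 mg/L

Mixed concentration C = ΣQC/ΣQ = (55600·1.700 + 9700·73.30) / 65300 = 805500/65300 = 12.34 mg/L.
Travel time t = 34.5·1000 / 0.95 = 36320 s = 10.09 h.
Half-life 0.407 d → k = ln 2 / 0.407 = 1.703 d⁻¹.
Applying C = C₀e^(−kt): 12.34 × 0.4888 = 6.030 mg/L.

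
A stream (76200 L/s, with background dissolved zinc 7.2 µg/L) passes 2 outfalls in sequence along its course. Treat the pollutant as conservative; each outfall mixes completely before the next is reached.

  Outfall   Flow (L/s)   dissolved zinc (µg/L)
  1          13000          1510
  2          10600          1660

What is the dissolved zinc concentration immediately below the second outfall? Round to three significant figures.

379 µg/L

After outfall 1: Q = 76200 + 13000 = 89200 L/s; C = (76200·7.200 + 13000·1510)/89200 = 226.2 µg/L.
After outfall 2: Q = 89200 + 10600 = 99800 L/s; C = (89200·226.2 + 10600·1660)/99800 = 378.5 µg/L.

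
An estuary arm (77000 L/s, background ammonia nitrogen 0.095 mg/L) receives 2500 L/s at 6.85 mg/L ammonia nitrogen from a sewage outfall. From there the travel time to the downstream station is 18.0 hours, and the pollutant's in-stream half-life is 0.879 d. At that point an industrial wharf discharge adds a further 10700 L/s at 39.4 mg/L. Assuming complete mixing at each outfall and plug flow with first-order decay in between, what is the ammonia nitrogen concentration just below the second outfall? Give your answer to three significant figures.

Conservation of mass: C = (77000·0.09500 + 2500·6.850) / 79500 = 24440/79500 = 0.3074 mg/L; combined flow 79500 L/s.
Half-life 0.879 d → k = ln 2 / 0.879 = 0.7886 d⁻¹.
Decay over the reach: 0.3074·exp(−kt) = 0.3074·0.5535 = 0.1702 mg/L.
Second outfall: C = (79500·0.1702 + 10700·39.40)/90200 = 4.824 mg/L.

4.82 mg/L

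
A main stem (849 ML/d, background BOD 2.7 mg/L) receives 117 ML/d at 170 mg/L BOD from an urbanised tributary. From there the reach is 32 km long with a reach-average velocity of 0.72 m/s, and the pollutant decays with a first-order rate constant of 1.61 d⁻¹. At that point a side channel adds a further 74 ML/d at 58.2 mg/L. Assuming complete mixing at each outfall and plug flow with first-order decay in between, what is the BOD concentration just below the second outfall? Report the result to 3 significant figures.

13.5 mg/L

Mixed concentration C = ΣQC/ΣQ = (849.0·2.700 + 117.0·170.0) / 966.0 = 22180/966.0 = 22.96 mg/L; combined flow 966.0 ML/d.
Travel time t = 32·1000 / 0.72 = 44440 s = 12.35 h.
Decay over the reach: 22.96·exp(−kt) = 22.96·0.4368 = 10.03 mg/L.
At the second outfall, C = (966.0·10.03 + 74.00·58.20) / (966.0 + 74.00) = 13.46 mg/L.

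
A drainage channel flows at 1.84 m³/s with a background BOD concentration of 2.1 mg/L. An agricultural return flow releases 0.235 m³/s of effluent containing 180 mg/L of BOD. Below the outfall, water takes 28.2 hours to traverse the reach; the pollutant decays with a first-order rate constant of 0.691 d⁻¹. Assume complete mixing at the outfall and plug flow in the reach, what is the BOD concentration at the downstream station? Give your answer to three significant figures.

Mixed concentration C = ΣQC/ΣQ = (1.840·2.100 + 0.2350·180.0) / 2.075 = 46.16/2.075 = 22.25 mg/L.
Decay over the reach: 22.25·exp(−kt) = 22.25·0.4440 = 9.878 mg/L.

9.88 mg/L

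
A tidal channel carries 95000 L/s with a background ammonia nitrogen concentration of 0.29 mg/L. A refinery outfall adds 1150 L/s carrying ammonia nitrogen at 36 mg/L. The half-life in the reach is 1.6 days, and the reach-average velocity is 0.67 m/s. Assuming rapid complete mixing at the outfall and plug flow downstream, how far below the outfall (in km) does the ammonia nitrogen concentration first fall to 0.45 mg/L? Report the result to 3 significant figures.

62.3 km

Conservation of mass: C = (95000·0.2900 + 1150·36.00) / 96150 = 68950/96150 = 0.7171 mg/L.
Half-life 1.6 d → k = ln 2 / 1.6 = 0.4332 d⁻¹.
Set 0.7171·exp(−k·t) = 0.45 → t = ln(0.7171/0.45)/k = 92930 s = 25.82 h.
Distance = v·t = 0.67·92930 = 62270 m = 62.27 km.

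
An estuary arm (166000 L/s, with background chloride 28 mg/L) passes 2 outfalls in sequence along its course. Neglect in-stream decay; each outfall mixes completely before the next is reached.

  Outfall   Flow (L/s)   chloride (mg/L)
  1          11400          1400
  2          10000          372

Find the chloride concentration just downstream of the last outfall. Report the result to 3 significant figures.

130 mg/L

Outfall 1: combined Q = 177400 L/s; C = (166000·28.00 + 11400·1400)/177400 = 116.2 mg/L.
Outfall 2: combined Q = 187400 L/s; C = (177400·116.2 + 10000·372.0)/187400 = 129.8 mg/L.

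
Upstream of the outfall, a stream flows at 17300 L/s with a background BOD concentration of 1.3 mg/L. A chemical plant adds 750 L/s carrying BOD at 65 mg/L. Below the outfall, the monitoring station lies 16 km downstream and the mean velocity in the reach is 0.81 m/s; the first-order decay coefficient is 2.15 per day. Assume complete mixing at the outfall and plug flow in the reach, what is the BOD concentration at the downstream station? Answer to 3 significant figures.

Conservation of mass: C = (17300·1.300 + 750.0·65.00) / 18050 = 71240/18050 = 3.947 mg/L.
Travel time t = 16·1000 / 0.81 = 19750 s = 5.487 h.
First-order decay: C = 3.947·exp(−k·t) = 3.947·0.6117 = 2.414 mg/L.

2.41 mg/L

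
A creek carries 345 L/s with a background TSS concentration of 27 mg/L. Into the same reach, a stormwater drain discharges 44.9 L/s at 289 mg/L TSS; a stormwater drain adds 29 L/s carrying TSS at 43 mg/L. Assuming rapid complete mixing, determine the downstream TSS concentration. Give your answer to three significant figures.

Mass balance: C = (345.0·27.00 + 44.90·289.0 + 29.00·43.00) / 418.9 = 23540/418.9 = 56.19 mg/L.

56.2 mg/L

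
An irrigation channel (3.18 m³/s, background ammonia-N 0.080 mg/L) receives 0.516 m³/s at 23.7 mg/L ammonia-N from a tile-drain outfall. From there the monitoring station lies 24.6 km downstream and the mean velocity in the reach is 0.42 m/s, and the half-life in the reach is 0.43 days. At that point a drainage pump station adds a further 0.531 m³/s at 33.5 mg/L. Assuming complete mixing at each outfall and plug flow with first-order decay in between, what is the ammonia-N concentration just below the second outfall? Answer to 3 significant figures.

5.20 mg/L

Mixed concentration C = ΣQC/ΣQ = (3.180·0.08000 + 0.5160·23.70) / 3.696 = 12.48/3.696 = 3.378 mg/L; combined flow 3.696 m³/s.
Travel time t = 24.6·1000 / 0.42 = 58570 s = 16.27 h.
Half-life 0.43 d → k = ln 2 / 0.43 = 1.612 d⁻¹.
First-order decay: C = 3.378·exp(−k·t) = 3.378·0.3353 = 1.132 mg/L.
Second outfall: C = (3.696·1.132 + 0.5310·33.50)/4.227 = 5.199 mg/L.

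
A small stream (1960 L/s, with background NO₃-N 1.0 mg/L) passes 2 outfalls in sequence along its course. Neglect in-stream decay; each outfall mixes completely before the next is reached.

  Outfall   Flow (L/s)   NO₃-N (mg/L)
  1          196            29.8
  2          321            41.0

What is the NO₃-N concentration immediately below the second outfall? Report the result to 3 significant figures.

Below outfall 1: Q → 2156 L/s, C = (1960·1.000 + 196.0·29.80)/2156 = 3.618 mg/L.
Below outfall 2: Q → 2477 L/s, C = (2156·3.618 + 321.0·41.00)/2477 = 8.463 mg/L.

8.46 mg/L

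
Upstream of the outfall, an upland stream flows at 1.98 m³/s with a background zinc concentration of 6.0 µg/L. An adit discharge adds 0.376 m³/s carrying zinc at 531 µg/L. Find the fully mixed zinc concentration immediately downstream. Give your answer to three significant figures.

Mass balance: C = (1.980·6.000 + 0.3760·531.0) / 2.356 = 211.5/2.356 = 89.79 µg/L.

89.8 µg/L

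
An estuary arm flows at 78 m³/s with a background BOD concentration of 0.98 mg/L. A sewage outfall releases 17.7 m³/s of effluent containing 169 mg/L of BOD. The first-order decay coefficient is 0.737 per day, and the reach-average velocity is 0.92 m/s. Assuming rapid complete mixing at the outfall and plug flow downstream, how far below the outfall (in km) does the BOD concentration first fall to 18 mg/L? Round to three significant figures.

62.2 km

Mixed concentration C = ΣQC/ΣQ = (78.00·0.9800 + 17.70·169.0) / 95.70 = 3068/95.70 = 32.06 mg/L.
Set 32.06·exp(−k·t) = 18 → t = ln(32.06/18)/k = 67660 s = 18.79 h.
Distance = v·t = 0.92·67660 = 62240 m = 62.24 km.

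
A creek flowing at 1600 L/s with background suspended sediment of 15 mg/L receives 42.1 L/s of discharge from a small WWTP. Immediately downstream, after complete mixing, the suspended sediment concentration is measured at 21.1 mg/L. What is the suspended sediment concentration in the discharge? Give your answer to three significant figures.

253 mg/L

Mass balance: 1600·15.00 + 42.10·Cₑ = 1642·21.10
→ Cₑ = (1642·21.10 − 1600·15.00) / 42.10 = 252.9 mg/L.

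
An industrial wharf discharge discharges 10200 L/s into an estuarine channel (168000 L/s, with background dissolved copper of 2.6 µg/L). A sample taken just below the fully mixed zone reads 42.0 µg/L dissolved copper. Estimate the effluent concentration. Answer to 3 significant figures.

691 µg/L

Mass balance: 168000·2.600 + 10200·Cₑ = 178200·42.00
→ Cₑ = (178200·42.00 − 168000·2.600) / 10200 = 690.9 µg/L.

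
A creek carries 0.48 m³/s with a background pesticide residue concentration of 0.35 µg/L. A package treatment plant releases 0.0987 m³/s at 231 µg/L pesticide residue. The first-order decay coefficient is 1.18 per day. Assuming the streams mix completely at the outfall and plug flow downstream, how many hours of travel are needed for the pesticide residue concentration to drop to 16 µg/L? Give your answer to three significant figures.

18.5 h

Flow-weighted average: C = (0.4800·0.3500 + 0.09870·231.0) / 0.5787 = 22.97/0.5787 = 39.69 µg/L.
39.69·exp(−k·t) = 16 → t = ln(39.69/16)/k = 66520 s = 18.48 h.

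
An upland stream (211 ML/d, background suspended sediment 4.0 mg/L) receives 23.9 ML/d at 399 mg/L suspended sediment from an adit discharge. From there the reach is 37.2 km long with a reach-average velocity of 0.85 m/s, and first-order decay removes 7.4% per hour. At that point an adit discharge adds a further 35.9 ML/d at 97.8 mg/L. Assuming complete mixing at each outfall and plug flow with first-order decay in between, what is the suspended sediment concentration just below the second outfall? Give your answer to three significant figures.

Conservation of mass: C = (211.0·4.000 + 23.90·399.0) / 234.9 = 10380/234.9 = 44.19 mg/L; combined flow 234.9 ML/d.
Travel time t = 37.2·1000 / 0.85 = 43760 s = 12.16 h.
7.4%/h lost → k = −ln(1 − 0.074) = 0.07688 h⁻¹.
First-order decay: C = 44.19·exp(−k·t) = 44.19·0.3927 = 17.35 mg/L.
At the second outfall, C = (234.9·17.35 + 35.90·97.80) / (234.9 + 35.90) = 28.02 mg/L.

28.0 mg/L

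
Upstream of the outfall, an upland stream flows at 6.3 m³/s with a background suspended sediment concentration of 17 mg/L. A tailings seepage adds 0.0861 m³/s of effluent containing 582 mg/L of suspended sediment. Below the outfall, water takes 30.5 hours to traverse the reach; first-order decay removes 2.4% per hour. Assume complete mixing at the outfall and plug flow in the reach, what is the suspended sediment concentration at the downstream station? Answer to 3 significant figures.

11.7 mg/L

After mixing, C = (6.300·17.00 + 0.08610·582.0) / 6.386 = 157.2/6.386 = 24.62 mg/L.
2.4%/h lost → k = −ln(1 − 0.024) = 0.02429 h⁻¹.
First-order decay: C = 24.62·exp(−k·t) = 24.62·0.4767 = 11.73 mg/L.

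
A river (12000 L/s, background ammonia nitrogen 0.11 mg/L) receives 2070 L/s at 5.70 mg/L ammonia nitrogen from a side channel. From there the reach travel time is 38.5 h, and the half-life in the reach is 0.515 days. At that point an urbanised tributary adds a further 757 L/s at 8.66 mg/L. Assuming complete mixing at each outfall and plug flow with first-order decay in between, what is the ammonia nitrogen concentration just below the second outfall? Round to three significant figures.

After mixing, C = (12000·0.1100 + 2070·5.700) / 14070 = 13120/14070 = 0.9324 mg/L; combined flow 14070 L/s.
Half-life 0.515 d → k = ln 2 / 0.515 = 1.346 d⁻¹.
After decay, C = 0.9324 × e^(−kt) = 0.9324 × 0.1154 = 0.1076 mg/L.
Second outfall: C = (14070·0.1076 + 757.0·8.660)/14830 = 0.5443 mg/L.

0.544 mg/L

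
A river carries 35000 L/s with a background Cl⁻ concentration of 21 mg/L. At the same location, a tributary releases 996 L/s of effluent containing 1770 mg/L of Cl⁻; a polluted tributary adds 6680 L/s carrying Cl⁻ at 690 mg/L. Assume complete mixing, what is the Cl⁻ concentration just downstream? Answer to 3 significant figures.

Mass balance: C = (35000·21.00 + 996.0·1770 + 6680·690.0) / 42680 = 7107000/42680 = 166.5 mg/L.

167 mg/L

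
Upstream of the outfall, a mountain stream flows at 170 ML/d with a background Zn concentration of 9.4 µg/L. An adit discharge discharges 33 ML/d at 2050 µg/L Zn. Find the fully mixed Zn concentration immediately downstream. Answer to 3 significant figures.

341 µg/L

After mixing, C = (170.0·9.400 + 33.00·2050) / 203.0 = 69250/203.0 = 341.1 µg/L.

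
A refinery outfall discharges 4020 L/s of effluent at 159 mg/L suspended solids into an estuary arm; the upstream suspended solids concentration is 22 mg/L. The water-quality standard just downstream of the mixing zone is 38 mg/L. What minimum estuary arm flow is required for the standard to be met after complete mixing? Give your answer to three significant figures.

Set C_mix = 38: (Q·22.00 + 4020·159.0) / (Q + 4020) = 38
→ Q = 4020·(159.0 − 38)/(38 − 22.00) = 30400 L/s.

30400 L/s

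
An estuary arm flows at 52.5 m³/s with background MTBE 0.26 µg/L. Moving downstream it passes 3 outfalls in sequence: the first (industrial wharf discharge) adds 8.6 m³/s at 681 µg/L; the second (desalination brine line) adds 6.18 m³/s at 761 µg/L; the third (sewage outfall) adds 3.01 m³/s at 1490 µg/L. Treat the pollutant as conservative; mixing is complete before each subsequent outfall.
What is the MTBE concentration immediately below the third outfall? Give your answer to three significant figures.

After outfall 1: Q = 52.50 + 8.600 = 61.10 m³/s; C = (52.50·0.2600 + 8.600·681.0)/61.10 = 96.08 µg/L.
After outfall 2: Q = 61.10 + 6.180 = 67.28 m³/s; C = (61.10·96.08 + 6.180·761.0)/67.28 = 157.2 µg/L.
After outfall 3: Q = 67.28 + 3.010 = 70.29 m³/s; C = (67.28·157.2 + 3.010·1490)/70.29 = 214.2 µg/L.

214 µg/L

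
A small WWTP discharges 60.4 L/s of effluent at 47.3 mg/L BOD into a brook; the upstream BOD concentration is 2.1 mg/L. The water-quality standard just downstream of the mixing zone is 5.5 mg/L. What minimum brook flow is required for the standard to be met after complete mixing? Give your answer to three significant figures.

Set C_mix = 5.5: (Q·2.100 + 60.40·47.30) / (Q + 60.40) = 5.5
→ Q = 60.40·(47.30 − 5.5)/(5.5 − 2.100) = 742.6 L/s.

743 L/s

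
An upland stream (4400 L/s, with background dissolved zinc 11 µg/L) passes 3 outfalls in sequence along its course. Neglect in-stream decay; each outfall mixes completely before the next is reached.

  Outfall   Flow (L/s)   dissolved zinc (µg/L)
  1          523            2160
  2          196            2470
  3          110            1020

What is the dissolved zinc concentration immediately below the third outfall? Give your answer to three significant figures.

Below outfall 1: Q → 4923 L/s, C = (4400·11.00 + 523.0·2160)/4923 = 239.3 µg/L.
Below outfall 2: Q → 5119 L/s, C = (4923·239.3 + 196.0·2470)/5119 = 324.7 µg/L.
Below outfall 3: Q → 5229 L/s, C = (5119·324.7 + 110.0·1020)/5229 = 339.3 µg/L.

339 µg/L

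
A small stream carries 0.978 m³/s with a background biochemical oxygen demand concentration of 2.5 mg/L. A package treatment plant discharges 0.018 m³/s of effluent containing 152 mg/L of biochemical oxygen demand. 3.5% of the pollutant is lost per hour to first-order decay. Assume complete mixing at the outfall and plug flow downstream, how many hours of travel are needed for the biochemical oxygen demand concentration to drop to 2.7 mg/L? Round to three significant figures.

18.4 h

Conservation of mass: C = (0.9780·2.500 + 0.01800·152.0) / 0.9960 = 5.181/0.9960 = 5.202 mg/L.
3.5%/h lost → k = −ln(1 − 0.035) = 0.03563 h⁻¹.
5.202·exp(−k·t) = 2.7 → t = ln(5.202/2.7)/k = 66260 s = 18.41 h.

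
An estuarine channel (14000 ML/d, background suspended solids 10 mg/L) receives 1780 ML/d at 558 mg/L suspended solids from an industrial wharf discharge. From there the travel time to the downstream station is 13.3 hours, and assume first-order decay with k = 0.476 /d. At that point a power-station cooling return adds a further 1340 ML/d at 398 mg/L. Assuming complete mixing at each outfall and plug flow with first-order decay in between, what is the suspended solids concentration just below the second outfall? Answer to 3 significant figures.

82.0 mg/L

Conservation of mass: C = (14000·10.00 + 1780·558.0) / 15780 = 1133000/15780 = 71.81 mg/L; combined flow 15780 ML/d.
Applying C = C₀e^(−kt): 71.81 × 0.7681 = 55.16 mg/L.
At the second outfall, C = (15780·55.16 + 1340·398.0) / (15780 + 1340) = 82.00 mg/L.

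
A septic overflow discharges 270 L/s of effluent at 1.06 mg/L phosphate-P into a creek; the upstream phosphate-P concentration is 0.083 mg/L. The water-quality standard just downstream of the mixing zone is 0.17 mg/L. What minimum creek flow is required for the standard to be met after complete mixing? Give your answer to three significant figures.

Set C_mix = 0.17: (Q·0.08300 + 270.0·1.060) / (Q + 270.0) = 0.17
→ Q = 270.0·(1.060 − 0.17)/(0.17 − 0.08300) = 2762 L/s.

2760 L/s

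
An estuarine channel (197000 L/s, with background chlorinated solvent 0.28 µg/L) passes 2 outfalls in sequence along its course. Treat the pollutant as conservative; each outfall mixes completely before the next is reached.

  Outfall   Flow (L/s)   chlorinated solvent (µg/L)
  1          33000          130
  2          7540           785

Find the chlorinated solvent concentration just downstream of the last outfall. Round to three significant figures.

Outfall 1: combined Q = 230000 L/s; C = (197000·0.2800 + 33000·130.0)/230000 = 18.89 µg/L.
Outfall 2: combined Q = 237500 L/s; C = (230000·18.89 + 7540·785.0)/237500 = 43.21 µg/L.

43.2 µg/L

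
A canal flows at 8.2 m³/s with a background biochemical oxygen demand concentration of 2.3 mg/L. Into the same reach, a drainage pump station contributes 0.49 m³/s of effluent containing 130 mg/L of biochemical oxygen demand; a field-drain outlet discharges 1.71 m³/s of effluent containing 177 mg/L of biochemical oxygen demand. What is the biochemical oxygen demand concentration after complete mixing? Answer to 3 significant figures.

37.0 mg/L

Conservation of mass: C = (8.200·2.300 + 0.4900·130.0 + 1.710·177.0) / 10.40 = 385.2/10.40 = 37.04 mg/L.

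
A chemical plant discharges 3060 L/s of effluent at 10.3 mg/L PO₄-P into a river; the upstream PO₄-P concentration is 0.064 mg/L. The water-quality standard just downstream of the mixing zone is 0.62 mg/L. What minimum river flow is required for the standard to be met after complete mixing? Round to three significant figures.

53300 L/s

Set C_mix = 0.62: (Q·0.06400 + 3060·10.30) / (Q + 3060) = 0.62
→ Q = 3060·(10.30 − 0.62)/(0.62 − 0.06400) = 53270 L/s.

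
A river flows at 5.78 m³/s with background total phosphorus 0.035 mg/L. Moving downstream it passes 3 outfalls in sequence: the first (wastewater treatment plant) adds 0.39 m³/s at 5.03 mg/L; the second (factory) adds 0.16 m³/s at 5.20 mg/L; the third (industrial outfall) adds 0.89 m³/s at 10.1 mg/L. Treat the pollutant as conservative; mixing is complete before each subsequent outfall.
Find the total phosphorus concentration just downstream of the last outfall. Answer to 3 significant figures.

Below outfall 1: Q → 6.170 m³/s, C = (5.780·0.03500 + 0.3900·5.030)/6.170 = 0.3507 mg/L.
Below outfall 2: Q → 6.330 m³/s, C = (6.170·0.3507 + 0.1600·5.200)/6.330 = 0.4733 mg/L.
Below outfall 3: Q → 7.220 m³/s, C = (6.330·0.4733 + 0.8900·10.10)/7.220 = 1.660 mg/L.

1.66 mg/L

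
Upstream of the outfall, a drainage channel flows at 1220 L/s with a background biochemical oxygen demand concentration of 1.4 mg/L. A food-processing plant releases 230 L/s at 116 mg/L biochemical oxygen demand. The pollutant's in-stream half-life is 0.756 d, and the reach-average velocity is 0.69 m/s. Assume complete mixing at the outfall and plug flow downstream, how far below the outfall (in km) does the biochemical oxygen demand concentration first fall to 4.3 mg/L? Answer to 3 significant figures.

Conservation of mass: C = (1220·1.400 + 230.0·116.0) / 1450 = 28390/1450 = 19.58 mg/L.
Half-life 0.756 d → k = ln 2 / 0.756 = 0.9169 d⁻¹.
Set 19.58·exp(−k·t) = 4.3 → t = ln(19.58/4.3)/k = 142800 s = 39.68 h.
Distance = v·t = 0.69·142800 = 98560 m = 98.56 km.

98.6 km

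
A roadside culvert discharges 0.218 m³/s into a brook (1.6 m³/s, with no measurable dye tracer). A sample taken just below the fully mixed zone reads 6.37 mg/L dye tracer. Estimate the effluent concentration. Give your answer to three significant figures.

Mass balance: 1.600·0 + 0.2180·Cₑ = 1.818·6.370
→ Cₑ = (1.818·6.370 − 1.600·0) / 0.2180 = 53.12 mg/L.

53.1 mg/L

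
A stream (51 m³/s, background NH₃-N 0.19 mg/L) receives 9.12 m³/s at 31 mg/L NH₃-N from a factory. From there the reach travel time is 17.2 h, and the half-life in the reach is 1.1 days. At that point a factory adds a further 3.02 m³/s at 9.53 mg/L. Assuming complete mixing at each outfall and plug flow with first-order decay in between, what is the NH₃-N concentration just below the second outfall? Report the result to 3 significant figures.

3.40 mg/L

Mixed concentration C = ΣQC/ΣQ = (51.00·0.1900 + 9.120·31.00) / 60.12 = 292.4/60.12 = 4.864 mg/L; combined flow 60.12 m³/s.
Half-life 1.1 d → k = ln 2 / 1.1 = 0.6301 d⁻¹.
Applying C = C₀e^(−kt): 4.864 × 0.6366 = 3.096 mg/L.
At the second outfall, C = (60.12·3.096 + 3.020·9.530) / (60.12 + 3.020) = 3.404 mg/L.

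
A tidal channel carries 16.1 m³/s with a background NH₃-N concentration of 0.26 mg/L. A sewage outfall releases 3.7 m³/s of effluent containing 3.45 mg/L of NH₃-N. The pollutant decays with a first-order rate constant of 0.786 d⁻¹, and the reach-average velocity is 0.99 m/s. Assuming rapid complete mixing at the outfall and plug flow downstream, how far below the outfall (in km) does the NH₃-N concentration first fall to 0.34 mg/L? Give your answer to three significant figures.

Mixed concentration C = ΣQC/ΣQ = (16.10·0.2600 + 3.700·3.450) / 19.80 = 16.95/19.80 = 0.8561 mg/L.
Set 0.8561·exp(−k·t) = 0.34 → t = ln(0.8561/0.34)/k = 101500 s = 28.20 h.
Distance = v·t = 0.99·101500 = 100500 m = 100.5 km.

100 km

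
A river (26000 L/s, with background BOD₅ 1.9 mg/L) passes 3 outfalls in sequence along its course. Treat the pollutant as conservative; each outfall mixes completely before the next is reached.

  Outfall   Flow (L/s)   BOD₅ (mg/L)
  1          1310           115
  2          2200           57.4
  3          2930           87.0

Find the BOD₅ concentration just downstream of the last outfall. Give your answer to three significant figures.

17.9 mg/L

Below outfall 1: Q → 27310 L/s, C = (26000·1.900 + 1310·115.0)/27310 = 7.325 mg/L.
Below outfall 2: Q → 29510 L/s, C = (27310·7.325 + 2200·57.40)/29510 = 11.06 mg/L.
Below outfall 3: Q → 32440 L/s, C = (29510·11.06 + 2930·87.00)/32440 = 17.92 mg/L.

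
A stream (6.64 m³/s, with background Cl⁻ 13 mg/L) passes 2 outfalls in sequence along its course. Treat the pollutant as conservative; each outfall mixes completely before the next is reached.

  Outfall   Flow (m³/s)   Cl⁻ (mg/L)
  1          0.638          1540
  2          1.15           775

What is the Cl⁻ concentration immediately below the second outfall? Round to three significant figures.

233 mg/L

Outfall 1: combined Q = 7.278 m³/s; C = (6.640·13.00 + 0.6380·1540)/7.278 = 146.9 mg/L.
Outfall 2: combined Q = 8.428 m³/s; C = (7.278·146.9 + 1.150·775.0)/8.428 = 232.6 mg/L.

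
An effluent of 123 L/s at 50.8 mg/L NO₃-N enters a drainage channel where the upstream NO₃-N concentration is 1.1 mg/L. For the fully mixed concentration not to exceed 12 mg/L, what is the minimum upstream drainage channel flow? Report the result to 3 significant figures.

438 L/s

Set C_mix = 12: (Q·1.100 + 123.0·50.80) / (Q + 123.0) = 12
→ Q = 123.0·(50.80 − 12)/(12 − 1.100) = 437.8 L/s.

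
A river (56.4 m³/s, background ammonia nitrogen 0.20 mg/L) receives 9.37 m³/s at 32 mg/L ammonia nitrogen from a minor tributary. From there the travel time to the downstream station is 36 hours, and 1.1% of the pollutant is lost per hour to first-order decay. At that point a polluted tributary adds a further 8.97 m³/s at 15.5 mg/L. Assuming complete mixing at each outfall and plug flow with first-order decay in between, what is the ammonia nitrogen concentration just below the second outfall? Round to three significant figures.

4.66 mg/L

Mixed concentration C = ΣQC/ΣQ = (56.40·0.2000 + 9.370·32.00) / 65.77 = 311.1/65.77 = 4.730 mg/L; combined flow 65.77 m³/s.
1.1%/h lost → k = −ln(1 − 0.011) = 0.01106 h⁻¹.
Decay over the reach: 4.730·exp(−kt) = 4.730·0.6715 = 3.177 mg/L.
At the second outfall, C = (65.77·3.177 + 8.970·15.50) / (65.77 + 8.970) = 4.656 mg/L.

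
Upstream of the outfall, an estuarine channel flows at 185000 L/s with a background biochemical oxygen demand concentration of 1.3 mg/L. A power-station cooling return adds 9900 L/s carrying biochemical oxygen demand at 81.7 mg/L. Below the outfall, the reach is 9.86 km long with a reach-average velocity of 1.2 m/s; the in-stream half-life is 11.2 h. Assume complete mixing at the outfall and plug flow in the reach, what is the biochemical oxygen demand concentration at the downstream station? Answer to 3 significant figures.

4.67 mg/L

Flow-weighted average: C = (185000·1.300 + 9900·81.70) / 194900 = 1049000/194900 = 5.384 mg/L.
Travel time t = 9.86·1000 / 1.2 = 8217 s = 2.282 h.
Half-life 11.2 h → k = ln 2 / 11.2 = 0.06189 h⁻¹ = 1.485 d⁻¹.
Applying C = C₀e^(−kt): 5.384 × 0.8683 = 4.675 mg/L.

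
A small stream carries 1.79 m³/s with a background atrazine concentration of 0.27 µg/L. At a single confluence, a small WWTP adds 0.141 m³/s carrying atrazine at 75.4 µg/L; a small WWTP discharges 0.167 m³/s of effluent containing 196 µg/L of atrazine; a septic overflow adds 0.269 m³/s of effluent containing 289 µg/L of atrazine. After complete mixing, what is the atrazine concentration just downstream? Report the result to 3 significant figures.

51.4 µg/L

Mixed concentration C = ΣQC/ΣQ = (1.790·0.2700 + 0.1410·75.40 + 0.1670·196.0 + 0.2690·289.0) / 2.367 = 121.6/2.367 = 51.37 µg/L.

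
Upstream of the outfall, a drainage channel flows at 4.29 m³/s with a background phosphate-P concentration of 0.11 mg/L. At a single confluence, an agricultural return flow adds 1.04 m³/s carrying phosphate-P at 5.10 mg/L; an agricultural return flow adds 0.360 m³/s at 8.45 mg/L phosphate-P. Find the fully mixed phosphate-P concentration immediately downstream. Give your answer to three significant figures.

1.55 mg/L

Conservation of mass: C = (4.290·0.1100 + 1.040·5.100 + 0.3600·8.450) / 5.690 = 8.818/5.690 = 1.550 mg/L.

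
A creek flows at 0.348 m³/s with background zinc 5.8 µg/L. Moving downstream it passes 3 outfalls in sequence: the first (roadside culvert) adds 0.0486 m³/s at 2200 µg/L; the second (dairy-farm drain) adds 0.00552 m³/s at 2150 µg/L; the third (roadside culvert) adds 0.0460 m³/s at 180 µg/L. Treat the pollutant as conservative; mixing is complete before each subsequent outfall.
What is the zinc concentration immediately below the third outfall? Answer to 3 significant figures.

288 µg/L

Below outfall 1: Q → 0.3966 m³/s, C = (0.3480·5.800 + 0.04860·2200)/0.3966 = 274.7 µg/L.
Below outfall 2: Q → 0.4021 m³/s, C = (0.3966·274.7 + 0.005520·2150)/0.4021 = 300.4 µg/L.
Below outfall 3: Q → 0.4481 m³/s, C = (0.4021·300.4 + 0.04600·180.0)/0.4481 = 288.1 µg/L.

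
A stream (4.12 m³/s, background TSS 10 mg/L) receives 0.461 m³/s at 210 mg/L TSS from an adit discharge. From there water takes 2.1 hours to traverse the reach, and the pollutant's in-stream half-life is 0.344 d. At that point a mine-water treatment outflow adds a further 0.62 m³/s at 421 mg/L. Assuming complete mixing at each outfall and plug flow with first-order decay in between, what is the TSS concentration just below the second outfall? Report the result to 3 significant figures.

72.4 mg/L

Mixed concentration C = ΣQC/ΣQ = (4.120·10.00 + 0.4610·210.0) / 4.581 = 138.0/4.581 = 30.13 mg/L; combined flow 4.581 m³/s.
Half-life 0.344 d → k = ln 2 / 0.344 = 2.015 d⁻¹.
After decay, C = 30.13 × e^(−kt) = 30.13 × 0.8384 = 25.26 mg/L.
At the second outfall, C = (4.581·25.26 + 0.6200·421.0) / (4.581 + 0.6200) = 72.43 mg/L.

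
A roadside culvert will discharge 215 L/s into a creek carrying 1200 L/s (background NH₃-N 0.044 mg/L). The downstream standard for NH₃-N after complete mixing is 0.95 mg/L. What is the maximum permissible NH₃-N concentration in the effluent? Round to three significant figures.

At the limit, (Qr·Cr + Qe·Cₑ)/(Qr + Qe) = 0.95:
Cₑ = (1415·0.95 − 1200·0.04400) / 215.0 = 6.007 mg/L.

6.01 mg/L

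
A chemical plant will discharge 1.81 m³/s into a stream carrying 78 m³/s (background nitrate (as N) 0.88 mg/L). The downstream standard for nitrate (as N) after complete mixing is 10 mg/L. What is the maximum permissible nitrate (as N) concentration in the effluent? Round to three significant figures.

At the limit, (Qr·Cr + Qe·Cₑ)/(Qr + Qe) = 10:
Cₑ = (79.81·10 − 78.00·0.8800) / 1.810 = 403.0 mg/L.

403 mg/L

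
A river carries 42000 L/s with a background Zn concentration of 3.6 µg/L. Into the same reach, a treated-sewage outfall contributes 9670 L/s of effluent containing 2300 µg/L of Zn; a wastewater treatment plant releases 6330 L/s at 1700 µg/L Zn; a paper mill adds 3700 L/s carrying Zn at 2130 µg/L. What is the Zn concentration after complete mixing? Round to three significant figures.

Flow-weighted average: C = (42000·3.600 + 9670·2300 + 6330·1700 + 3700·2130) / 61700 = 41030000/61700 = 665.1 µg/L.

665 µg/L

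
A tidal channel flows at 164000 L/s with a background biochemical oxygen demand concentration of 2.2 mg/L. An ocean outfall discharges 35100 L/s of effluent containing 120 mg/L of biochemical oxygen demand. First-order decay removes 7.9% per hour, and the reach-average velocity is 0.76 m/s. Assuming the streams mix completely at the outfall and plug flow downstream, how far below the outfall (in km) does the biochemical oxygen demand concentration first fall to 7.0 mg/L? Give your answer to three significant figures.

Mixed concentration C = ΣQC/ΣQ = (164000·2.200 + 35100·120.0) / 199100 = 4573000/199100 = 22.97 mg/L.
7.9%/h lost → k = −ln(1 − 0.079) = 0.08230 h⁻¹.
Set 22.97·exp(−k·t) = 7.0 → t = ln(22.97/7.0)/k = 51980 s = 14.44 h.
Distance = v·t = 0.76·51980 = 39500 m = 39.50 km.

39.5 km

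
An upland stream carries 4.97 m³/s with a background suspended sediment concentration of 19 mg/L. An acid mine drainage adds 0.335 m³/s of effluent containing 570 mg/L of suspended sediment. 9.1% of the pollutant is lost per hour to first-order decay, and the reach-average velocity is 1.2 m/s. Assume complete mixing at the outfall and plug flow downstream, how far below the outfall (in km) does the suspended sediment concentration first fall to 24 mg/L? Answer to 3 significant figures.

Mixed concentration C = ΣQC/ΣQ = (4.970·19.00 + 0.3350·570.0) / 5.305 = 285.4/5.305 = 53.79 mg/L.
9.1%/h lost → k = −ln(1 − 0.091) = 0.09541 h⁻¹.
Set 53.79·exp(−k·t) = 24 → t = ln(53.79/24)/k = 30450 s = 8.459 h.
Distance = v·t = 1.2·30450 = 36540 m = 36.54 km.

36.5 km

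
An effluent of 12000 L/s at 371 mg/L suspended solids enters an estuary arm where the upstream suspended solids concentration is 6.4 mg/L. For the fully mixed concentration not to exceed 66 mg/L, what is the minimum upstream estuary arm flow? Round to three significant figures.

61400 L/s

Set C_mix = 66: (Q·6.400 + 12000·371.0) / (Q + 12000) = 66
→ Q = 12000·(371.0 − 66)/(66 − 6.400) = 61410 L/s.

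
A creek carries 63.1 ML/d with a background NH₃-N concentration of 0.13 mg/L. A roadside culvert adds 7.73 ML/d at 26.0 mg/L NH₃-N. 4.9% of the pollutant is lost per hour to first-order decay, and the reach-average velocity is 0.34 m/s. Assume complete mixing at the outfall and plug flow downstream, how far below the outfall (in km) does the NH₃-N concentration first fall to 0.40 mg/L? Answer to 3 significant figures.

Flow-weighted average: C = (63.10·0.1300 + 7.730·26.00) / 70.83 = 209.2/70.83 = 2.953 mg/L.
4.9%/h lost → k = −ln(1 − 0.049) = 0.05024 h⁻¹.
Set 2.953·exp(−k·t) = 0.40 → t = ln(2.953/0.40)/k = 143300 s = 39.79 h.
Distance = v·t = 0.34·143300 = 48710 m = 48.71 km.

48.7 km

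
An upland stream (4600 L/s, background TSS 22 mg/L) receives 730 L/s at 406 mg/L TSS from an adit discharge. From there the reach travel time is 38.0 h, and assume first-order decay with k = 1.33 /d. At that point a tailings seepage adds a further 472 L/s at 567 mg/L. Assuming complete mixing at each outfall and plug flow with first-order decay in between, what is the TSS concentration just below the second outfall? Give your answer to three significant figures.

After mixing, C = (4600·22.00 + 730.0·406.0) / 5330 = 397600/5330 = 74.59 mg/L; combined flow 5330 L/s.
First-order decay: C = 74.59·exp(−k·t) = 74.59·0.1217 = 9.081 mg/L.
At the second outfall, C = (5330·9.081 + 472.0·567.0) / (5330 + 472.0) = 54.47 mg/L.

54.5 mg/L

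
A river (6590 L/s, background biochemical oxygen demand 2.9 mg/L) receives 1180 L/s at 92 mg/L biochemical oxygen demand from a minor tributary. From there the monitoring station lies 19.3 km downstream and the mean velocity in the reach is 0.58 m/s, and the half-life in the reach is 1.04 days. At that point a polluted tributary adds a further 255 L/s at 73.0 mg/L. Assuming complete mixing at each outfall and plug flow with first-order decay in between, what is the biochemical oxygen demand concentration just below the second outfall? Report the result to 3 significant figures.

Conservation of mass: C = (6590·2.900 + 1180·92.00) / 7770 = 127700/7770 = 16.43 mg/L; combined flow 7770 L/s.
Travel time t = 19.3·1000 / 0.58 = 33280 s = 9.243 h.
Half-life 1.04 d → k = ln 2 / 1.04 = 0.6665 d⁻¹.
Applying C = C₀e^(−kt): 16.43 × 0.7736 = 12.71 mg/L.
At the second outfall, C = (7770·12.71 + 255.0·73.00) / (7770 + 255.0) = 14.63 mg/L.

14.6 mg/L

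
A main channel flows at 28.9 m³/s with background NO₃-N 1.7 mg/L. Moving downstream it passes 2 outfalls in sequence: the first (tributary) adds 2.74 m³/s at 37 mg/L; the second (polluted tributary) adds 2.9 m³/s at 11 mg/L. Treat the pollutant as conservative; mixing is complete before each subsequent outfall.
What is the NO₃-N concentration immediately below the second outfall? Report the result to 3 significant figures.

Outfall 1: combined Q = 31.64 m³/s; C = (28.90·1.700 + 2.740·37.00)/31.64 = 4.757 mg/L.
Outfall 2: combined Q = 34.54 m³/s; C = (31.64·4.757 + 2.900·11.00)/34.54 = 5.281 mg/L.

5.28 mg/L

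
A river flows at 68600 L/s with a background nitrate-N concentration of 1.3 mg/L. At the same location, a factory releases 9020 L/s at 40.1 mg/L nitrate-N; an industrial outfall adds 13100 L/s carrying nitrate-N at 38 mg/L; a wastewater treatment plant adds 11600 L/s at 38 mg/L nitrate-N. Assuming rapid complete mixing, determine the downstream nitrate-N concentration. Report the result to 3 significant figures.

13.6 mg/L

Flow-weighted average: C = (68600·1.300 + 9020·40.10 + 13100·38.00 + 11600·38.00) / 102300 = 1389000/102300 = 13.58 mg/L.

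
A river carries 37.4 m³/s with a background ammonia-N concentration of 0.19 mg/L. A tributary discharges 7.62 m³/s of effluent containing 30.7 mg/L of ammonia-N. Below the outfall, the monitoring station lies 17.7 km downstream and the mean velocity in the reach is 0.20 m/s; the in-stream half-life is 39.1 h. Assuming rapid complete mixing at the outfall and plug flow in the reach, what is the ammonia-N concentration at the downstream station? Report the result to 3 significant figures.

Mass balance: C = (37.40·0.1900 + 7.620·30.70) / 45.02 = 241.0/45.02 = 5.354 mg/L.
Travel time t = 17.7·1000 / 0.20 = 88500 s = 24.58 h.
Half-life 39.1 h → k = ln 2 / 39.1 = 0.01773 h⁻¹ = 0.4255 d⁻¹.
Decay over the reach: 5.354·exp(−kt) = 5.354·0.6467 = 3.463 mg/L.

3.46 mg/L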